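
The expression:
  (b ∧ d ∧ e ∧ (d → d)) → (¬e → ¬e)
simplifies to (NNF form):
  True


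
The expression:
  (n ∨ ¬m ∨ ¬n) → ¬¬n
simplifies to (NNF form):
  n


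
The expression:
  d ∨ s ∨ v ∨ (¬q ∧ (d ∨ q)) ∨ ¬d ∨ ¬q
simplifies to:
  True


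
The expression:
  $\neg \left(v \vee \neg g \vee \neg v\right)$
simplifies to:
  $\text{False}$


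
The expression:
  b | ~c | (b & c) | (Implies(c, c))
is always true.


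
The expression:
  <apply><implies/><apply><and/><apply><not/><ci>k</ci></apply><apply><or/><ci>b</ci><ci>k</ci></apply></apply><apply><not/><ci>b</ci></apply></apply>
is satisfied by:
  {k: True, b: False}
  {b: False, k: False}
  {b: True, k: True}


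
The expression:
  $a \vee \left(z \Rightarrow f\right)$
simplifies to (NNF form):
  $a \vee f \vee \neg z$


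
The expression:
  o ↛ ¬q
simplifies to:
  o ∧ q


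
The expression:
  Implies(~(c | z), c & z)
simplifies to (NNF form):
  c | z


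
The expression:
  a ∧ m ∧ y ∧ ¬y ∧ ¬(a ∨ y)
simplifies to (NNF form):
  False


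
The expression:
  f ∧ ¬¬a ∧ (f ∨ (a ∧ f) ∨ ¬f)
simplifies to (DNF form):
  a ∧ f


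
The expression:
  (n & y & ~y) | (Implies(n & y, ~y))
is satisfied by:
  {y: False, n: False}
  {n: True, y: False}
  {y: True, n: False}


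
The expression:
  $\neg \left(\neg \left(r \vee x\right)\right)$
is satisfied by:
  {r: True, x: True}
  {r: True, x: False}
  {x: True, r: False}


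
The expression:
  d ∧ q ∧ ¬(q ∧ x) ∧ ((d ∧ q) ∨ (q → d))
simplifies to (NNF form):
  d ∧ q ∧ ¬x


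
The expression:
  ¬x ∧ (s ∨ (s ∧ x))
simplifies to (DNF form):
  s ∧ ¬x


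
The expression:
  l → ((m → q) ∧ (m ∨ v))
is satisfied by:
  {q: True, v: True, m: False, l: False}
  {q: True, m: False, l: False, v: False}
  {v: True, m: False, l: False, q: False}
  {v: False, m: False, l: False, q: False}
  {q: True, v: True, m: True, l: False}
  {q: True, m: True, v: False, l: False}
  {v: True, m: True, q: False, l: False}
  {m: True, q: False, l: False, v: False}
  {q: True, v: True, l: True, m: False}
  {v: True, l: True, q: False, m: False}
  {v: True, q: True, l: True, m: True}
  {q: True, l: True, m: True, v: False}


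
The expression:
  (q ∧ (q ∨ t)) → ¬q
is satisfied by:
  {q: False}


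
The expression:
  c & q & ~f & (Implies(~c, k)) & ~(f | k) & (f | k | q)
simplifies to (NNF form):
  c & q & ~f & ~k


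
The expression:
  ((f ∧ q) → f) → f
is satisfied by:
  {f: True}


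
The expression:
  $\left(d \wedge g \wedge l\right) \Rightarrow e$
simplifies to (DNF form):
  $e \vee \neg d \vee \neg g \vee \neg l$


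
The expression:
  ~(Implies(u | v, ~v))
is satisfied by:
  {v: True}


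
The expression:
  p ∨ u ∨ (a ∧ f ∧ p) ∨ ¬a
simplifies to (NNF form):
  p ∨ u ∨ ¬a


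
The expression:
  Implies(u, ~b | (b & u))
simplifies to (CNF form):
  True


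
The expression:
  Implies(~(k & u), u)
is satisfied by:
  {u: True}


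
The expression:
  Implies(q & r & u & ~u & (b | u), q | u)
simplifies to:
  True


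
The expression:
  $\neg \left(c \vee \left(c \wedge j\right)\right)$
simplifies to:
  $\neg c$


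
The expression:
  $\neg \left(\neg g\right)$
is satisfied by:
  {g: True}


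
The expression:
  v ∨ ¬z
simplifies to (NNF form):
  v ∨ ¬z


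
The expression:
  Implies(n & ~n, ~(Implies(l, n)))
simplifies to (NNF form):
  True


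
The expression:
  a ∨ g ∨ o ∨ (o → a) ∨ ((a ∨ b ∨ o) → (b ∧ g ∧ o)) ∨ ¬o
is always true.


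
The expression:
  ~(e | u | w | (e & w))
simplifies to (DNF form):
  ~e & ~u & ~w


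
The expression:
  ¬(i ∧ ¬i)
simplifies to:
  True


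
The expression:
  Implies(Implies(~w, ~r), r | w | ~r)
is always true.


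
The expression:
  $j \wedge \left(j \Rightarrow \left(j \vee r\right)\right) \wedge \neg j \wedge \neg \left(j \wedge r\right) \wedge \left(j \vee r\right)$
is never true.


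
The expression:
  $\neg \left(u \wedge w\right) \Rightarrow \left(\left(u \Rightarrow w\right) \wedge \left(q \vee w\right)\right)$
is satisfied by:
  {w: True, q: True, u: False}
  {w: True, q: False, u: False}
  {w: True, u: True, q: True}
  {w: True, u: True, q: False}
  {q: True, u: False, w: False}


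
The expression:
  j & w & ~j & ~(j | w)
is never true.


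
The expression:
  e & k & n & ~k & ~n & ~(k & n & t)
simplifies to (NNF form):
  False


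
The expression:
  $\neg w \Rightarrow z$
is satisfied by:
  {z: True, w: True}
  {z: True, w: False}
  {w: True, z: False}


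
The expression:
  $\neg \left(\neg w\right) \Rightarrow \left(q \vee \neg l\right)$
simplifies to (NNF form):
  $q \vee \neg l \vee \neg w$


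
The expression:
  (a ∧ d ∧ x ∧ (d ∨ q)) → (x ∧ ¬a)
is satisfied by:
  {x: False, d: False, a: False}
  {a: True, x: False, d: False}
  {d: True, x: False, a: False}
  {a: True, d: True, x: False}
  {x: True, a: False, d: False}
  {a: True, x: True, d: False}
  {d: True, x: True, a: False}


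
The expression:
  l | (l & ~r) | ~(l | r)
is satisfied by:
  {l: True, r: False}
  {r: False, l: False}
  {r: True, l: True}


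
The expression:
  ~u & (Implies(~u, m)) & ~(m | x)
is never true.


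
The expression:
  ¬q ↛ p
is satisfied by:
  {q: False, p: False}


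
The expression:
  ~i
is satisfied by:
  {i: False}


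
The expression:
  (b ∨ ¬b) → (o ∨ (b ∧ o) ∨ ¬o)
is always true.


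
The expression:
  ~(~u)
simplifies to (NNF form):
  u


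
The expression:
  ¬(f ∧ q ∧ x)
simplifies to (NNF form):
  ¬f ∨ ¬q ∨ ¬x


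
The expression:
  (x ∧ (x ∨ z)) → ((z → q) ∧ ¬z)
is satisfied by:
  {z: False, x: False}
  {x: True, z: False}
  {z: True, x: False}


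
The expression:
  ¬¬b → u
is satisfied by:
  {u: True, b: False}
  {b: False, u: False}
  {b: True, u: True}


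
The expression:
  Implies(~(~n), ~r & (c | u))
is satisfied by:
  {c: True, u: True, n: False, r: False}
  {c: True, u: False, n: False, r: False}
  {u: True, r: False, c: False, n: False}
  {r: False, u: False, c: False, n: False}
  {r: True, c: True, u: True, n: False}
  {r: True, c: True, u: False, n: False}
  {r: True, u: True, c: False, n: False}
  {r: True, u: False, c: False, n: False}
  {n: True, c: True, u: True, r: False}
  {n: True, c: True, u: False, r: False}
  {n: True, u: True, c: False, r: False}


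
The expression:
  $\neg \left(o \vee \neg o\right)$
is never true.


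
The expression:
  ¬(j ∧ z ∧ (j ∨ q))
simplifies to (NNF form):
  ¬j ∨ ¬z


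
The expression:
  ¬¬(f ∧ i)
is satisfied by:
  {i: True, f: True}


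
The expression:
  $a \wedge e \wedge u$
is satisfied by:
  {a: True, e: True, u: True}


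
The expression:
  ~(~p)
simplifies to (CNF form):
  p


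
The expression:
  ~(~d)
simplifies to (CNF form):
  d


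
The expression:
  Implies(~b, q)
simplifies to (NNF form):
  b | q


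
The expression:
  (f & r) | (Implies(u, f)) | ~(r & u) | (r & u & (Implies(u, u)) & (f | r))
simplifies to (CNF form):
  True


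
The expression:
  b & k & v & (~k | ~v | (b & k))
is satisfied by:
  {k: True, b: True, v: True}


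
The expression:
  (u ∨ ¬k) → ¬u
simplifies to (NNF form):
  ¬u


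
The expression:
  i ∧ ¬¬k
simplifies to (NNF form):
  i ∧ k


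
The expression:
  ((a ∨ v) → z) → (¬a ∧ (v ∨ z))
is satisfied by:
  {v: True, a: False, z: False}
  {z: True, v: True, a: False}
  {z: True, v: False, a: False}
  {a: True, v: True, z: False}
  {a: True, v: False, z: False}


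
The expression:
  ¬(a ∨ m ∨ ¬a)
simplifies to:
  False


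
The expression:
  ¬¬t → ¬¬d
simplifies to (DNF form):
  d ∨ ¬t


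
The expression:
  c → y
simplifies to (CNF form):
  y ∨ ¬c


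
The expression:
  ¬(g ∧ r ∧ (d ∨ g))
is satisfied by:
  {g: False, r: False}
  {r: True, g: False}
  {g: True, r: False}


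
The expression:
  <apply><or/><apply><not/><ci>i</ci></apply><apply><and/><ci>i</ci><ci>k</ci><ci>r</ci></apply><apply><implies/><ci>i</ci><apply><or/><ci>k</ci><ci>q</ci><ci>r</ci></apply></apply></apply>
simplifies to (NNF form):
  <apply><or/><ci>k</ci><ci>q</ci><ci>r</ci><apply><not/><ci>i</ci></apply></apply>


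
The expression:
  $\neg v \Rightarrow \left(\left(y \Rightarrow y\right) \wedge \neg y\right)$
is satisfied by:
  {v: True, y: False}
  {y: False, v: False}
  {y: True, v: True}


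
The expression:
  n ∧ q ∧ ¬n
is never true.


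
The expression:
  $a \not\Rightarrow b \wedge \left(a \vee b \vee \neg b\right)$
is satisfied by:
  {a: True, b: False}


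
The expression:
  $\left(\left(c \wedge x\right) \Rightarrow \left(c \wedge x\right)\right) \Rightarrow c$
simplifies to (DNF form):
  $c$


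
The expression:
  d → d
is always true.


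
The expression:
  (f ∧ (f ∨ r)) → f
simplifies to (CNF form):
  True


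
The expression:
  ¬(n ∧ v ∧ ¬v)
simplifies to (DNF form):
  True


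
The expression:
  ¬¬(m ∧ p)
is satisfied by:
  {m: True, p: True}


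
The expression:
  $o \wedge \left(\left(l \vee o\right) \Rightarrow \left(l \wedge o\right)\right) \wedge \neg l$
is never true.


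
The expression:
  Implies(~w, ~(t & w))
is always true.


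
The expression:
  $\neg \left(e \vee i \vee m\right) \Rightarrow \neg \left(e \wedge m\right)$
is always true.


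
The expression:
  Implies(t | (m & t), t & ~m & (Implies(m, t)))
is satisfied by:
  {m: False, t: False}
  {t: True, m: False}
  {m: True, t: False}


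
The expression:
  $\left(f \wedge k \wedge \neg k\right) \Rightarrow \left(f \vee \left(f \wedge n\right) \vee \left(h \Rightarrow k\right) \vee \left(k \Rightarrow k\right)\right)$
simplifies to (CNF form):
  $\text{True}$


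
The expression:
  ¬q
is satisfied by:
  {q: False}


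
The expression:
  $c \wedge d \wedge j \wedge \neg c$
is never true.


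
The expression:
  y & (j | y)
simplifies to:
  y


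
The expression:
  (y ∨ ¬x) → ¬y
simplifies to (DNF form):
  ¬y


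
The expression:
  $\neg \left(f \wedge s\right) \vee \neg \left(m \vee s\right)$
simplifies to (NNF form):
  $\neg f \vee \neg s$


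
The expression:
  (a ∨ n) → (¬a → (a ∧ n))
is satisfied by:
  {a: True, n: False}
  {n: False, a: False}
  {n: True, a: True}


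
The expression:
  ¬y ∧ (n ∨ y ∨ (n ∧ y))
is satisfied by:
  {n: True, y: False}


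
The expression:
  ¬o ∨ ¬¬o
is always true.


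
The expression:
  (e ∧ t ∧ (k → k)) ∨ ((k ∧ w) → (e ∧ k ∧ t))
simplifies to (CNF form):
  (e ∨ ¬k ∨ ¬w) ∧ (t ∨ ¬k ∨ ¬w)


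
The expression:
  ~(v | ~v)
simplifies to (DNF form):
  False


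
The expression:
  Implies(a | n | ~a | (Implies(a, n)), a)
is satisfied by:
  {a: True}


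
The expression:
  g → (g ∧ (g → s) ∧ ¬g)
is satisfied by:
  {g: False}


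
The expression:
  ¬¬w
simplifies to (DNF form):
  w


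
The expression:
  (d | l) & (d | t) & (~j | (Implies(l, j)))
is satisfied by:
  {d: True, t: True, l: True}
  {d: True, t: True, l: False}
  {d: True, l: True, t: False}
  {d: True, l: False, t: False}
  {t: True, l: True, d: False}


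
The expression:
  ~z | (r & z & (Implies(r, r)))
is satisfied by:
  {r: True, z: False}
  {z: False, r: False}
  {z: True, r: True}


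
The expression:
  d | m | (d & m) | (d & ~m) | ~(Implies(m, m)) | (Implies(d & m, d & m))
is always true.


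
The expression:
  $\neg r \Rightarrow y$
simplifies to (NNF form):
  $r \vee y$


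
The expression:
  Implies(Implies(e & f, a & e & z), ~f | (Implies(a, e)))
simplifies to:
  e | ~a | ~f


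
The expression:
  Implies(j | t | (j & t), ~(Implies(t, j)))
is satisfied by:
  {j: False}


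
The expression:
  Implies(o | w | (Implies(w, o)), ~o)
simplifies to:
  ~o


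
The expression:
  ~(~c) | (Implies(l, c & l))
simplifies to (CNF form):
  c | ~l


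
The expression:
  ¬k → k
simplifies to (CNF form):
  k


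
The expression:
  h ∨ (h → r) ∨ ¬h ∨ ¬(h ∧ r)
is always true.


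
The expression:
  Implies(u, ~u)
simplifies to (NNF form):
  ~u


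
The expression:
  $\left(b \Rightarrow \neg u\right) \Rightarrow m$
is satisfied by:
  {b: True, m: True, u: True}
  {b: True, m: True, u: False}
  {m: True, u: True, b: False}
  {m: True, u: False, b: False}
  {b: True, u: True, m: False}


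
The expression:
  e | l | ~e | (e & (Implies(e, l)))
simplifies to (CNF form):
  True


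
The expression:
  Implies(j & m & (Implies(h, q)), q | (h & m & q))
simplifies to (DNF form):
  h | q | ~j | ~m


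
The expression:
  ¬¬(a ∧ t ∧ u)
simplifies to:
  a ∧ t ∧ u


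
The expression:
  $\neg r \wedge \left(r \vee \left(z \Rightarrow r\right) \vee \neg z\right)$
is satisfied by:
  {r: False, z: False}


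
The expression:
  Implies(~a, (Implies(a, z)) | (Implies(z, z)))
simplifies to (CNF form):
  True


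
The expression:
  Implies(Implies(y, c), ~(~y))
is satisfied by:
  {y: True}


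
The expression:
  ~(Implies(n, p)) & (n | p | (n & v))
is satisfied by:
  {n: True, p: False}


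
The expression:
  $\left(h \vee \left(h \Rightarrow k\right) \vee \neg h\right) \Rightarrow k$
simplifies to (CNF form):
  $k$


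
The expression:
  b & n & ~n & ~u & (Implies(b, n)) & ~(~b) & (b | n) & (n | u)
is never true.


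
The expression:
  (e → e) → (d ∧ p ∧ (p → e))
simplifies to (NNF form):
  d ∧ e ∧ p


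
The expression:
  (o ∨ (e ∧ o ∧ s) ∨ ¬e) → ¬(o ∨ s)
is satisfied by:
  {e: True, o: False, s: False}
  {o: False, s: False, e: False}
  {e: True, s: True, o: False}


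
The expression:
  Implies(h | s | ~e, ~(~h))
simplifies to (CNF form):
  (e | h) & (h | ~s)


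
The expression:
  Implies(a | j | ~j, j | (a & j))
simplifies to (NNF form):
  j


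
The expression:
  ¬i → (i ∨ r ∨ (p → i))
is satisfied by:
  {i: True, r: True, p: False}
  {i: True, p: False, r: False}
  {r: True, p: False, i: False}
  {r: False, p: False, i: False}
  {i: True, r: True, p: True}
  {i: True, p: True, r: False}
  {r: True, p: True, i: False}


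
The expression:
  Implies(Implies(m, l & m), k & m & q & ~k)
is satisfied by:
  {m: True, l: False}


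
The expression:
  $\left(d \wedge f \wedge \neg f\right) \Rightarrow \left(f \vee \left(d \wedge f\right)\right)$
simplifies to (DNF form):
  $\text{True}$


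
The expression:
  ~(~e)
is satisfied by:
  {e: True}


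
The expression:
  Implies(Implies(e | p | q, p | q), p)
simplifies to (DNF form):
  p | (e & ~q)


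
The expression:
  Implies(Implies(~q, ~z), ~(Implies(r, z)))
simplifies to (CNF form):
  (r | z) & (r | ~q) & (z | ~z) & (~q | ~z)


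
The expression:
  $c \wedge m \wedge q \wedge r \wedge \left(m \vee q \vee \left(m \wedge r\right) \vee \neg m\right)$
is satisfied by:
  {r: True, m: True, c: True, q: True}


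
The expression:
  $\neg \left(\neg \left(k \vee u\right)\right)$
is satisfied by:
  {k: True, u: True}
  {k: True, u: False}
  {u: True, k: False}


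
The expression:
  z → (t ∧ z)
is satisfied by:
  {t: True, z: False}
  {z: False, t: False}
  {z: True, t: True}


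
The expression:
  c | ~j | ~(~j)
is always true.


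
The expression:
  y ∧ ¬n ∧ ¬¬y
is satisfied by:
  {y: True, n: False}


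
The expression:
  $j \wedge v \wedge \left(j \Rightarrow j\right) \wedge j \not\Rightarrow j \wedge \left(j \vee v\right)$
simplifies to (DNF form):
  $\text{False}$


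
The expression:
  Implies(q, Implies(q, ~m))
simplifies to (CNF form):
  ~m | ~q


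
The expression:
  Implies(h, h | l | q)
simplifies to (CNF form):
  True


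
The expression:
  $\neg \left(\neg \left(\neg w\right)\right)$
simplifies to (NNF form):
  $\neg w$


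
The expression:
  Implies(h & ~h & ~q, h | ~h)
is always true.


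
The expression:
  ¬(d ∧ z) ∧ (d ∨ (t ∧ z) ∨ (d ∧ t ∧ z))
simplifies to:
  (d ∨ t) ∧ (d ∨ z) ∧ (¬d ∨ ¬z)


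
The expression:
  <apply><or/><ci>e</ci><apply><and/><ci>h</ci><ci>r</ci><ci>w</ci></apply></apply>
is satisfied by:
  {r: True, e: True, h: True, w: True}
  {r: True, e: True, h: True, w: False}
  {r: True, e: True, w: True, h: False}
  {r: True, e: True, w: False, h: False}
  {e: True, h: True, w: True, r: False}
  {e: True, h: True, w: False, r: False}
  {e: True, h: False, w: True, r: False}
  {e: True, h: False, w: False, r: False}
  {r: True, h: True, w: True, e: False}


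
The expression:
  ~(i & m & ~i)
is always true.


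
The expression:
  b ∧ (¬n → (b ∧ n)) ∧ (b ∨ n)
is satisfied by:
  {b: True, n: True}


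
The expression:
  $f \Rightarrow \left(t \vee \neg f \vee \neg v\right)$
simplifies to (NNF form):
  $t \vee \neg f \vee \neg v$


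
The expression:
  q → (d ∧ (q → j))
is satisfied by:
  {j: True, d: True, q: False}
  {j: True, d: False, q: False}
  {d: True, j: False, q: False}
  {j: False, d: False, q: False}
  {q: True, j: True, d: True}


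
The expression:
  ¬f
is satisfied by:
  {f: False}


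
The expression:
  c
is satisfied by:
  {c: True}


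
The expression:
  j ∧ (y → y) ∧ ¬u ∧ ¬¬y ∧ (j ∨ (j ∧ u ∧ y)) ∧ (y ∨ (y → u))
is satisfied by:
  {j: True, y: True, u: False}


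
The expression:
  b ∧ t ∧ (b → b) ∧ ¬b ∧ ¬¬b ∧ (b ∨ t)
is never true.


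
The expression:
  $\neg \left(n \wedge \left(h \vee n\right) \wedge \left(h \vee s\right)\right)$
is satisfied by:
  {s: False, n: False, h: False}
  {h: True, s: False, n: False}
  {s: True, h: False, n: False}
  {h: True, s: True, n: False}
  {n: True, h: False, s: False}


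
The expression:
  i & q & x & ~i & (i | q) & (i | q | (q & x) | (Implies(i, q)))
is never true.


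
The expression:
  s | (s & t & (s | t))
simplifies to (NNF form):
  s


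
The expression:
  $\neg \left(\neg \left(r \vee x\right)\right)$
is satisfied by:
  {r: True, x: True}
  {r: True, x: False}
  {x: True, r: False}


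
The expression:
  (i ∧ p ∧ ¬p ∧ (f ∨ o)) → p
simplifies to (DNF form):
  True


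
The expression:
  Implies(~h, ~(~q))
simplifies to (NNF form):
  h | q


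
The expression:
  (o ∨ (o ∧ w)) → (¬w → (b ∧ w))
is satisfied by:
  {w: True, o: False}
  {o: False, w: False}
  {o: True, w: True}


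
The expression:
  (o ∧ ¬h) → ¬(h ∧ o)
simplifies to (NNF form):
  True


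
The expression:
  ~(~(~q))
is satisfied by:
  {q: False}


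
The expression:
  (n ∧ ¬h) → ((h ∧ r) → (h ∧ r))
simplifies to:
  True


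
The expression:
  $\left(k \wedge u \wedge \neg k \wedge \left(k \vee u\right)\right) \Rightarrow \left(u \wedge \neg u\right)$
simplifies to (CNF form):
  $\text{True}$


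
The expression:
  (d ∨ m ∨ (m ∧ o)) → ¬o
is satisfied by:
  {d: False, o: False, m: False}
  {m: True, d: False, o: False}
  {d: True, m: False, o: False}
  {m: True, d: True, o: False}
  {o: True, m: False, d: False}


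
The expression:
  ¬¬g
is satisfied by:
  {g: True}


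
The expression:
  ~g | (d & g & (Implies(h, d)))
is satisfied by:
  {d: True, g: False}
  {g: False, d: False}
  {g: True, d: True}


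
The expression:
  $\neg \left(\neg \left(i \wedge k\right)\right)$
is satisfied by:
  {i: True, k: True}


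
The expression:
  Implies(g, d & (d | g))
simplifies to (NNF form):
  d | ~g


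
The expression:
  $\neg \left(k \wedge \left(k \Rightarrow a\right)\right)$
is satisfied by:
  {k: False, a: False}
  {a: True, k: False}
  {k: True, a: False}


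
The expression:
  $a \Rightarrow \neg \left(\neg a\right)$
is always true.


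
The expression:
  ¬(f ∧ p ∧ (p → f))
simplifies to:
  ¬f ∨ ¬p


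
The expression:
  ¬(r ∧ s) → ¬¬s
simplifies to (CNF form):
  s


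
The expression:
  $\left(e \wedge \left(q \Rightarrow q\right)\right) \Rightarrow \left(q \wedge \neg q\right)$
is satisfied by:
  {e: False}


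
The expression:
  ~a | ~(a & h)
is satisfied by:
  {h: False, a: False}
  {a: True, h: False}
  {h: True, a: False}


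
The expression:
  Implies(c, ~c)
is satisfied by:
  {c: False}


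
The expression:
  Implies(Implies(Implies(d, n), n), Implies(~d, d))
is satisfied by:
  {d: True, n: False}
  {n: False, d: False}
  {n: True, d: True}


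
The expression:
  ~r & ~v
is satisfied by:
  {v: False, r: False}


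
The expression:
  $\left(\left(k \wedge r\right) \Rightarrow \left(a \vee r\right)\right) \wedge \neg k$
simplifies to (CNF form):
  $\neg k$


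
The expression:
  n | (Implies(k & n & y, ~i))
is always true.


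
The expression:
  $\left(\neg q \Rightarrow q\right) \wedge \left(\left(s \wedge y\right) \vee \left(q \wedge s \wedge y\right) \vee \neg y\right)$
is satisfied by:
  {s: True, q: True, y: False}
  {q: True, y: False, s: False}
  {y: True, s: True, q: True}


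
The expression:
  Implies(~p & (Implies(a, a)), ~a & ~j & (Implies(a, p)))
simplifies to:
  p | (~a & ~j)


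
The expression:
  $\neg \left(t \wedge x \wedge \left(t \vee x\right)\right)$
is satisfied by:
  {t: False, x: False}
  {x: True, t: False}
  {t: True, x: False}


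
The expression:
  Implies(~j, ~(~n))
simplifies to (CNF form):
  j | n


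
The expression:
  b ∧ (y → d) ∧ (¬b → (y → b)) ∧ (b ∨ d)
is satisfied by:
  {b: True, d: True, y: False}
  {b: True, y: False, d: False}
  {b: True, d: True, y: True}


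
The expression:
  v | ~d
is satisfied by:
  {v: True, d: False}
  {d: False, v: False}
  {d: True, v: True}


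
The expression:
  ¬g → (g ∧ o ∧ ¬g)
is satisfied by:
  {g: True}


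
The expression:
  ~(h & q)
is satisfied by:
  {h: False, q: False}
  {q: True, h: False}
  {h: True, q: False}


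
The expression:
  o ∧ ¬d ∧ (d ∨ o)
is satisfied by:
  {o: True, d: False}


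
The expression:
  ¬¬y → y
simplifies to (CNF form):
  True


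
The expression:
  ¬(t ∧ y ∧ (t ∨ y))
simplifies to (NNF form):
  ¬t ∨ ¬y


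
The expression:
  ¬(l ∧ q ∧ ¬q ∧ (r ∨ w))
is always true.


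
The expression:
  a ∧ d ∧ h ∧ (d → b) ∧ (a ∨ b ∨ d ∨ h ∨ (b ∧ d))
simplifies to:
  a ∧ b ∧ d ∧ h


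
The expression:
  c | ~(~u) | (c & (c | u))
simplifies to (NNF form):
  c | u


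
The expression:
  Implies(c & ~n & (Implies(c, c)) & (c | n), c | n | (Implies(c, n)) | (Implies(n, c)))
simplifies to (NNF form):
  True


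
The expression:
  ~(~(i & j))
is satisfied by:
  {i: True, j: True}


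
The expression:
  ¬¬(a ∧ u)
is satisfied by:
  {a: True, u: True}


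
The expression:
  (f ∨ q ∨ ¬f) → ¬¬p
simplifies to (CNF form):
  p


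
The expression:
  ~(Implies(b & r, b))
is never true.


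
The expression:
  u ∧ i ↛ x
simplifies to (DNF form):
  i ∧ u ∧ ¬x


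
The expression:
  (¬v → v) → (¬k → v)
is always true.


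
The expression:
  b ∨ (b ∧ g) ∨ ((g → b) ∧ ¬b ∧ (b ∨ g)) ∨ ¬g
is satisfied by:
  {b: True, g: False}
  {g: False, b: False}
  {g: True, b: True}


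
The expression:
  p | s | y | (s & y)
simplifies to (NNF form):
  p | s | y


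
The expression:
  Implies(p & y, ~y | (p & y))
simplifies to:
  True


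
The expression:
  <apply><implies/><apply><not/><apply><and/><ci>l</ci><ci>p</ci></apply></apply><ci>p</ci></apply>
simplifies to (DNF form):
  <ci>p</ci>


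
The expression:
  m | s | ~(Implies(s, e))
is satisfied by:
  {m: True, s: True}
  {m: True, s: False}
  {s: True, m: False}


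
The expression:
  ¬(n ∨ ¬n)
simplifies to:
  False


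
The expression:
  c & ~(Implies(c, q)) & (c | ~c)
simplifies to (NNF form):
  c & ~q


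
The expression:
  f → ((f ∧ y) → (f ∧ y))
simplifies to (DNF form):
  True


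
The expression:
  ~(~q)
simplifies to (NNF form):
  q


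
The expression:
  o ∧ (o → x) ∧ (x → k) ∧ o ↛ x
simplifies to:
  False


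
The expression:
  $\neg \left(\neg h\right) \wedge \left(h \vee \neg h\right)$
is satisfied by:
  {h: True}


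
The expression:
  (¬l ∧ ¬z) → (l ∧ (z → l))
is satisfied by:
  {z: True, l: True}
  {z: True, l: False}
  {l: True, z: False}


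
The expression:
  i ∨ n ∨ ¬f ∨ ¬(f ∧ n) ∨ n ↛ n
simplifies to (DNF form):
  True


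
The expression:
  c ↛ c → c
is always true.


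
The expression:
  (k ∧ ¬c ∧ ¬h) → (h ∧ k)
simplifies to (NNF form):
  c ∨ h ∨ ¬k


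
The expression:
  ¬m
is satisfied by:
  {m: False}


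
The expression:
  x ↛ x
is never true.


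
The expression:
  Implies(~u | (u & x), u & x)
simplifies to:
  u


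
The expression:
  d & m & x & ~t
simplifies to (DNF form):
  d & m & x & ~t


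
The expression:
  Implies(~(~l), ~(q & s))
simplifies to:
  ~l | ~q | ~s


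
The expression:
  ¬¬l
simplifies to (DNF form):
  l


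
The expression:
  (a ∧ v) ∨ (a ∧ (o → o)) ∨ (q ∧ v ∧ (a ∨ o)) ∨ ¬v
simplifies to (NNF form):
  a ∨ (o ∧ q) ∨ ¬v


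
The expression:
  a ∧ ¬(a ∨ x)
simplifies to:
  False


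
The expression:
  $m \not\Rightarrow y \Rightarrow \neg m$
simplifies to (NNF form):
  $y \vee \neg m$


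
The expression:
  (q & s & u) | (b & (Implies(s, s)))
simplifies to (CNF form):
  (b | q) & (b | s) & (b | u)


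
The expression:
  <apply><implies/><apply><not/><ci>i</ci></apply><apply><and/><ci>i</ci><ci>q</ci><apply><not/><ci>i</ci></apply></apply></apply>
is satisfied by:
  {i: True}


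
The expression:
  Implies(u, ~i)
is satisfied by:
  {u: False, i: False}
  {i: True, u: False}
  {u: True, i: False}


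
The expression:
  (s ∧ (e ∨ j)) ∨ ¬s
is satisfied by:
  {j: True, e: True, s: False}
  {j: True, s: False, e: False}
  {e: True, s: False, j: False}
  {e: False, s: False, j: False}
  {j: True, e: True, s: True}
  {j: True, s: True, e: False}
  {e: True, s: True, j: False}


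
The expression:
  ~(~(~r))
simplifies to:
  ~r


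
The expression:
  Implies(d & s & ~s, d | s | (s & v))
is always true.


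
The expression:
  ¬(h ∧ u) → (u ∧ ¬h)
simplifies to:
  u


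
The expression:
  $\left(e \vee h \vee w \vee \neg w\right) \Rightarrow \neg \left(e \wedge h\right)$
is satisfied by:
  {h: False, e: False}
  {e: True, h: False}
  {h: True, e: False}


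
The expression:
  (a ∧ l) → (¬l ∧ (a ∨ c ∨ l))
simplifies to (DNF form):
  ¬a ∨ ¬l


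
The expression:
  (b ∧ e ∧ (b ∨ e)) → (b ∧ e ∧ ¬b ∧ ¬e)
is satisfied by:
  {e: False, b: False}
  {b: True, e: False}
  {e: True, b: False}


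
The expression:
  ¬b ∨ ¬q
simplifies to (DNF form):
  ¬b ∨ ¬q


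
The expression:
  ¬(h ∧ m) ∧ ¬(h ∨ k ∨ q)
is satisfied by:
  {q: False, h: False, k: False}


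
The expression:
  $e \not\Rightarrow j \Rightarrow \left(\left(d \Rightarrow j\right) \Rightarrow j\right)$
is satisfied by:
  {d: True, j: True, e: False}
  {d: True, j: False, e: False}
  {j: True, d: False, e: False}
  {d: False, j: False, e: False}
  {d: True, e: True, j: True}
  {d: True, e: True, j: False}
  {e: True, j: True, d: False}


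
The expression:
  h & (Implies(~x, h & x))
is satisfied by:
  {h: True, x: True}


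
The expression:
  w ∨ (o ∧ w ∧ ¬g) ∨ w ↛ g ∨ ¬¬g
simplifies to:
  g ∨ w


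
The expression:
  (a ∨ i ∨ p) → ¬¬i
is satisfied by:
  {i: True, a: False, p: False}
  {i: True, p: True, a: False}
  {i: True, a: True, p: False}
  {i: True, p: True, a: True}
  {p: False, a: False, i: False}


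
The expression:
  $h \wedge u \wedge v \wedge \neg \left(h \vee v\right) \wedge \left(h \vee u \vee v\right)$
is never true.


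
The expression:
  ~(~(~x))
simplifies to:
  ~x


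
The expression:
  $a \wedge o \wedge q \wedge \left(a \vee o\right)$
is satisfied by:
  {a: True, o: True, q: True}


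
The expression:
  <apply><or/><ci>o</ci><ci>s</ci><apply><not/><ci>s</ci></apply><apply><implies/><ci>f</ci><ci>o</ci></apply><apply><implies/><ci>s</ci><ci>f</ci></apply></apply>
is always true.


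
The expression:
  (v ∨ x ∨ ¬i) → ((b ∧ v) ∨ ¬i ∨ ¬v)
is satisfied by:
  {b: True, v: False, i: False}
  {v: False, i: False, b: False}
  {b: True, i: True, v: False}
  {i: True, v: False, b: False}
  {b: True, v: True, i: False}
  {v: True, b: False, i: False}
  {b: True, i: True, v: True}


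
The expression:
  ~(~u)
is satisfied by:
  {u: True}


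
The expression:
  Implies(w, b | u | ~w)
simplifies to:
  b | u | ~w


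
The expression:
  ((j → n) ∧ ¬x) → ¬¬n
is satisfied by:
  {n: True, x: True, j: True}
  {n: True, x: True, j: False}
  {n: True, j: True, x: False}
  {n: True, j: False, x: False}
  {x: True, j: True, n: False}
  {x: True, j: False, n: False}
  {j: True, x: False, n: False}


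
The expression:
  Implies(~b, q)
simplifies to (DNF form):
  b | q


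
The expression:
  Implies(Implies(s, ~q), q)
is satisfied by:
  {q: True}


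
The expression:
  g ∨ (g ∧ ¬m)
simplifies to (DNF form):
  g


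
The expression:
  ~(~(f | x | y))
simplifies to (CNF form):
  f | x | y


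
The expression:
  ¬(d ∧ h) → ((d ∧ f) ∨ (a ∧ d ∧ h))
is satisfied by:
  {d: True, h: True, f: True}
  {d: True, h: True, f: False}
  {d: True, f: True, h: False}


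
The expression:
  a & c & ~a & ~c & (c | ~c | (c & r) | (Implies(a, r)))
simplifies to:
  False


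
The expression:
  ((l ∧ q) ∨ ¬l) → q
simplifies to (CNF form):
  l ∨ q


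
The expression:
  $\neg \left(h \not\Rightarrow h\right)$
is always true.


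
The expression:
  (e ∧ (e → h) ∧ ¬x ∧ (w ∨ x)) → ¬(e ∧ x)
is always true.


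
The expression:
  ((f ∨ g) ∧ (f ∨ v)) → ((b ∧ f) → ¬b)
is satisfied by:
  {b: False, f: False}
  {f: True, b: False}
  {b: True, f: False}


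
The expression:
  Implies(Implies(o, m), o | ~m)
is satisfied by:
  {o: True, m: False}
  {m: False, o: False}
  {m: True, o: True}


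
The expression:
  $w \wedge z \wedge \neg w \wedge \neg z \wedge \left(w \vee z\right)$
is never true.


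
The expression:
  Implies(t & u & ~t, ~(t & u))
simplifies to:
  True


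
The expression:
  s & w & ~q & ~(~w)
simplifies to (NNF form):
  s & w & ~q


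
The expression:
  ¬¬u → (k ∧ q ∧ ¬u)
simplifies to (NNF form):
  ¬u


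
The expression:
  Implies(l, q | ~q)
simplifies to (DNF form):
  True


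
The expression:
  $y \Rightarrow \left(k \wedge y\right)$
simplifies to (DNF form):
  $k \vee \neg y$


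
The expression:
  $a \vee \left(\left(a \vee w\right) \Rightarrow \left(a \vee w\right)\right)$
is always true.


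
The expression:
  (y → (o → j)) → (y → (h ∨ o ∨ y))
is always true.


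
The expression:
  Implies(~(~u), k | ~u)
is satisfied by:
  {k: True, u: False}
  {u: False, k: False}
  {u: True, k: True}


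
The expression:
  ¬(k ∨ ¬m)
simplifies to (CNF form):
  m ∧ ¬k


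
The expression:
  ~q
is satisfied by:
  {q: False}


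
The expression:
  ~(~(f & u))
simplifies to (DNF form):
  f & u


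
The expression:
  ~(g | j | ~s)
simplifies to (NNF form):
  s & ~g & ~j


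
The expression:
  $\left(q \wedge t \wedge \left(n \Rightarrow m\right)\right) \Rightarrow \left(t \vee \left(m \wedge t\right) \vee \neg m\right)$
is always true.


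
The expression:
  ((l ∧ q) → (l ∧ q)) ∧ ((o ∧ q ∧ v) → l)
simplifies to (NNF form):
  l ∨ ¬o ∨ ¬q ∨ ¬v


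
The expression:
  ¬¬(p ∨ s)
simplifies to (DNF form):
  p ∨ s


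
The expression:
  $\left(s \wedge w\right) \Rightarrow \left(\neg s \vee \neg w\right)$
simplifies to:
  $\neg s \vee \neg w$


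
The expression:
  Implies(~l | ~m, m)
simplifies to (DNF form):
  m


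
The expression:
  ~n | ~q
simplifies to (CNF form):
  ~n | ~q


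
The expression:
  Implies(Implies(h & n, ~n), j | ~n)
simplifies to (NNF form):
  h | j | ~n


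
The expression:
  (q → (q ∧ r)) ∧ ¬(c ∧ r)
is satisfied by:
  {q: False, c: False, r: False}
  {r: True, q: False, c: False}
  {c: True, q: False, r: False}
  {r: True, q: True, c: False}


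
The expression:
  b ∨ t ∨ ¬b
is always true.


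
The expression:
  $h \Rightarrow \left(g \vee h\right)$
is always true.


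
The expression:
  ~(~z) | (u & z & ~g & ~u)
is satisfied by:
  {z: True}


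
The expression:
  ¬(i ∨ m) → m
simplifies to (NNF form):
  i ∨ m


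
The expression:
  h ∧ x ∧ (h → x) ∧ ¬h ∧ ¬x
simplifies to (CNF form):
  False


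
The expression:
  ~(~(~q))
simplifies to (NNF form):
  ~q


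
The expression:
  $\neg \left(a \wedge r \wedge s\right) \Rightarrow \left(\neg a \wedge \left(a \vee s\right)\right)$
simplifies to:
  $s \wedge \left(r \vee \neg a\right)$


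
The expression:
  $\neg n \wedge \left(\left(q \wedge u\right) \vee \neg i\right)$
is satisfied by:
  {u: True, q: True, n: False, i: False}
  {u: True, n: False, q: False, i: False}
  {q: True, u: False, n: False, i: False}
  {u: False, n: False, q: False, i: False}
  {i: True, u: True, q: True, n: False}


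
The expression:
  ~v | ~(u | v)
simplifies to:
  ~v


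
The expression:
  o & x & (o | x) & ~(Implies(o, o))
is never true.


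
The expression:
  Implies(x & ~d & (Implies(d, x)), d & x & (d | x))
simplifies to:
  d | ~x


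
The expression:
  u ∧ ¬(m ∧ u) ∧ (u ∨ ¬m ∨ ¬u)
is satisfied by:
  {u: True, m: False}


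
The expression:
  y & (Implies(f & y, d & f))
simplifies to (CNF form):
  y & (d | ~f)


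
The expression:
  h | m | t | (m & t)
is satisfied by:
  {t: True, m: True, h: True}
  {t: True, m: True, h: False}
  {t: True, h: True, m: False}
  {t: True, h: False, m: False}
  {m: True, h: True, t: False}
  {m: True, h: False, t: False}
  {h: True, m: False, t: False}


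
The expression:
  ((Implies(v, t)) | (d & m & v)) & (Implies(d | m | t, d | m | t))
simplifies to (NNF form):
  t | ~v | (d & m)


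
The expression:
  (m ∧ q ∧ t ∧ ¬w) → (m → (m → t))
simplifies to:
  True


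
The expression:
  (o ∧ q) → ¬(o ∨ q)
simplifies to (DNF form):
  ¬o ∨ ¬q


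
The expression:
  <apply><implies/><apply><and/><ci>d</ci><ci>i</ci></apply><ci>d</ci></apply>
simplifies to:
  <true/>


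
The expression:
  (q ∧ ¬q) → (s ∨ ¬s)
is always true.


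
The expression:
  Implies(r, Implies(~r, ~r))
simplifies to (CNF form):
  True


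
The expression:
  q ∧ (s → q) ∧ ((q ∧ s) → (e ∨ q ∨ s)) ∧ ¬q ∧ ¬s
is never true.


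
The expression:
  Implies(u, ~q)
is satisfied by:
  {u: False, q: False}
  {q: True, u: False}
  {u: True, q: False}


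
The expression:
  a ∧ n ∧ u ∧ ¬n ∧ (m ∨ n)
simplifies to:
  False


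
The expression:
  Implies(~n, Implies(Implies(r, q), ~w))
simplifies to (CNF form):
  (n | r | ~w) & (n | ~q | ~w)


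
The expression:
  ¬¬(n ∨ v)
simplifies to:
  n ∨ v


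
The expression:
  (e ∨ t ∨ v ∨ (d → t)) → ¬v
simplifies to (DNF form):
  ¬v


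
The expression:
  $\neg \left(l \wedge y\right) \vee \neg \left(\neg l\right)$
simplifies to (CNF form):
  $\text{True}$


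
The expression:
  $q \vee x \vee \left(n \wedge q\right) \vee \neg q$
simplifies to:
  $\text{True}$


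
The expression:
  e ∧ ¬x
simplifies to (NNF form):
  e ∧ ¬x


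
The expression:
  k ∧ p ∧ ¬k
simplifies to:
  False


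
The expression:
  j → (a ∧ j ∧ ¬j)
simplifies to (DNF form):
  ¬j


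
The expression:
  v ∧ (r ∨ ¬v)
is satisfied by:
  {r: True, v: True}


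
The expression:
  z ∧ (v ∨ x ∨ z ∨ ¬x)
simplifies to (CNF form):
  z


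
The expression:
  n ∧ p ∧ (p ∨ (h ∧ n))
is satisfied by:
  {p: True, n: True}


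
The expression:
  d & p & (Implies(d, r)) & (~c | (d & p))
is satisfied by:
  {r: True, p: True, d: True}


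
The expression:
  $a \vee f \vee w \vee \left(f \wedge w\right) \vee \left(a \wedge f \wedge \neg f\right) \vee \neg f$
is always true.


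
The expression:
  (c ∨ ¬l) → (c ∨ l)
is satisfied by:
  {c: True, l: True}
  {c: True, l: False}
  {l: True, c: False}


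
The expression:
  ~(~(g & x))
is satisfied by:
  {x: True, g: True}


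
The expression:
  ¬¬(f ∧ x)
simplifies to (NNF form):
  f ∧ x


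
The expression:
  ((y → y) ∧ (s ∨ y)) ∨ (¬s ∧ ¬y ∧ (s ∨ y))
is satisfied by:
  {y: True, s: True}
  {y: True, s: False}
  {s: True, y: False}


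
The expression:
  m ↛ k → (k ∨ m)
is always true.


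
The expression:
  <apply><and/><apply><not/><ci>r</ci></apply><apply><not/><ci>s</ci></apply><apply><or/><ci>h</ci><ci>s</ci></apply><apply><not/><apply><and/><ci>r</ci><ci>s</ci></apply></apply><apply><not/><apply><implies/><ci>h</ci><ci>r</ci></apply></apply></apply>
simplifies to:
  <apply><and/><ci>h</ci><apply><not/><ci>r</ci></apply><apply><not/><ci>s</ci></apply></apply>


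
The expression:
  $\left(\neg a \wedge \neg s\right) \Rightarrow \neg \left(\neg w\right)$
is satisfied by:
  {s: True, a: True, w: True}
  {s: True, a: True, w: False}
  {s: True, w: True, a: False}
  {s: True, w: False, a: False}
  {a: True, w: True, s: False}
  {a: True, w: False, s: False}
  {w: True, a: False, s: False}


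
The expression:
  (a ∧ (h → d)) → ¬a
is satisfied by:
  {h: True, a: False, d: False}
  {h: False, a: False, d: False}
  {d: True, h: True, a: False}
  {d: True, h: False, a: False}
  {a: True, h: True, d: False}


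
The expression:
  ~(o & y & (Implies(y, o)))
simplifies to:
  ~o | ~y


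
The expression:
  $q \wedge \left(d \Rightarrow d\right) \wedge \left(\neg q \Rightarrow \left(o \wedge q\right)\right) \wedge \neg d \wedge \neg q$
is never true.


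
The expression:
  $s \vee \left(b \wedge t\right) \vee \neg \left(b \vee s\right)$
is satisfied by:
  {t: True, s: True, b: False}
  {t: True, s: False, b: False}
  {s: True, t: False, b: False}
  {t: False, s: False, b: False}
  {b: True, t: True, s: True}
  {b: True, t: True, s: False}
  {b: True, s: True, t: False}
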